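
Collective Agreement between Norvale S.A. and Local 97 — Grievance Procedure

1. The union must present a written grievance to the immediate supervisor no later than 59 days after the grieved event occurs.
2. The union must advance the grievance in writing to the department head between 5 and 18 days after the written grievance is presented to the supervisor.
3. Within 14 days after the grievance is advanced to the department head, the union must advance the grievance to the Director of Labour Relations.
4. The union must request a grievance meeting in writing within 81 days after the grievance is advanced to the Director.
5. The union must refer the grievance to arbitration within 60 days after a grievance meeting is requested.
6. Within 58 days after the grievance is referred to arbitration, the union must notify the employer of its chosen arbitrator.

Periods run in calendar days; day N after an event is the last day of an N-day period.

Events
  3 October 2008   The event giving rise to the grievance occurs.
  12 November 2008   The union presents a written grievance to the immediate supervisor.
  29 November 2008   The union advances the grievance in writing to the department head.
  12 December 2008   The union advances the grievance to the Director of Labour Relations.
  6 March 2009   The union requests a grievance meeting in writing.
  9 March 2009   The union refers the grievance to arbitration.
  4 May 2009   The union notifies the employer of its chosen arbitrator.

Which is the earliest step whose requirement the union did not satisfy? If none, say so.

Step 1 — counting 59 days from 3 October 2008 (when the grieved event occurs) gives a deadline of 1 December 2008; done 12 November 2008 — timely.
Step 2 — 5 and 18 days from 12 November 2008 (when the written grievance is presented to the supervisor) are 17 November 2008 and 30 November 2008 respectively; done 29 November 2008 — within the window.
Step 3 — counting 14 days from 29 November 2008 (when the grievance is advanced to the department head) gives a deadline of 13 December 2008; 12 December 2008 is within that limit.
Step 4 — counting 81 days from 12 December 2008 (when the grievance is advanced to the Director) gives a deadline of 3 March 2009; not done until 6 March 2009, 3 days after the deadline.
No need to go further; step 4 was not satisfied.

Step 4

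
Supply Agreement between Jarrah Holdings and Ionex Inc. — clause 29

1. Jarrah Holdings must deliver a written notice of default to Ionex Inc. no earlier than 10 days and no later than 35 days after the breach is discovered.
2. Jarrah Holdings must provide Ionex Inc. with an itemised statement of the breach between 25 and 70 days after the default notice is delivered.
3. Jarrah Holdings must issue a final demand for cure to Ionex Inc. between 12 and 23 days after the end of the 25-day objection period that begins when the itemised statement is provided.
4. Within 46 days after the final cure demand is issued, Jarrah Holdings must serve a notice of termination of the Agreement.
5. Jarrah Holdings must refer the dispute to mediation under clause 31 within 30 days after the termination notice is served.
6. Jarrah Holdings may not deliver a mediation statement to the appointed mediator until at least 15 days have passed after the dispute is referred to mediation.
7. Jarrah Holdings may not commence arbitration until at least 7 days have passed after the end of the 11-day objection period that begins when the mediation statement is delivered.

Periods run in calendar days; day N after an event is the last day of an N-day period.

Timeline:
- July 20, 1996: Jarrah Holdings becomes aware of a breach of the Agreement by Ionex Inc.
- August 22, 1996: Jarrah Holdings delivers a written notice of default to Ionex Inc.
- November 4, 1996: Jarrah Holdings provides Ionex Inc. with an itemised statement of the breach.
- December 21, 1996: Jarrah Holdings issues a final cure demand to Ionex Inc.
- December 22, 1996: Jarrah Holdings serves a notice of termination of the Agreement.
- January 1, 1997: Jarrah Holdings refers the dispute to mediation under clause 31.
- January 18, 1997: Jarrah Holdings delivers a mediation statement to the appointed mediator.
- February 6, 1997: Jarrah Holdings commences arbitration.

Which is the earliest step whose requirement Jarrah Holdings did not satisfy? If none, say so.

Step 1: the window is 10–35 days after July 20, 1996 (when the breach is discovered), so July 30, 1996 through August 24, 1996; done August 22, 1996, which is between those dates.
Step 2: the window is 25–70 days after August 22, 1996 (when the default notice is delivered), so September 16, 1996 through October 31, 1996; done November 4, 1996 — 4 days after the window closed.

Step 2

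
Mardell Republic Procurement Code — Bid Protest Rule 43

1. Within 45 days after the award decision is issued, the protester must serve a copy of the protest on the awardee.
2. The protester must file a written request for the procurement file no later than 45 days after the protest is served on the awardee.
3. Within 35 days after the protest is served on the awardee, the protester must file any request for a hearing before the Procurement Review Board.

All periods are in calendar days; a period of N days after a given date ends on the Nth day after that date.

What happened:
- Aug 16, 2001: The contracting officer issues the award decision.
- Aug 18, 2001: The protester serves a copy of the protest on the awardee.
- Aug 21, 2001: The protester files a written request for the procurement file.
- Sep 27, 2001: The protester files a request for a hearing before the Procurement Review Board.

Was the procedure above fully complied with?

(1) due by Aug 16, 2001 + 45 days = Sep 30, 2001; done Aug 18, 2001 — timely.
(2) due by Aug 18, 2001 + 45 days = Oct 2, 2001; Aug 21, 2001 is within that limit.
(3) due by Aug 18, 2001 + 35 days = Sep 22, 2001; done Sep 27, 2001 — 5 days late.

No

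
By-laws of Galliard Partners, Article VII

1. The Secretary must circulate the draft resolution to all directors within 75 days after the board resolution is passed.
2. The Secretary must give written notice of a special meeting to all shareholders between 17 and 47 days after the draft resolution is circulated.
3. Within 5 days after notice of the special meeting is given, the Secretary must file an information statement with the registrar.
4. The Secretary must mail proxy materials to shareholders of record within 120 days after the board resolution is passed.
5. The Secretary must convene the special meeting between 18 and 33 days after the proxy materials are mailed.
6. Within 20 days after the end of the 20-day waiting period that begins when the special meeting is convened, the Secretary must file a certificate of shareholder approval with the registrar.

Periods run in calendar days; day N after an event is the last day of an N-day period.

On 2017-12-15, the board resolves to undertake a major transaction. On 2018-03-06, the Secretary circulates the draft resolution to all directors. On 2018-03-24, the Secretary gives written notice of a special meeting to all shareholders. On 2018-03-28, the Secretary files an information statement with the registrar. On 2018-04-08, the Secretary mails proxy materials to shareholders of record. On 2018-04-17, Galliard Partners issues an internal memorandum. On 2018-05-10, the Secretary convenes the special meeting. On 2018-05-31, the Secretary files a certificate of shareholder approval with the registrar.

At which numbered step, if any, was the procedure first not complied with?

Step 1

(1) due by 2017-12-15 + 75 days = 2018-02-28; not done until 2018-03-06, 6 days after the deadline.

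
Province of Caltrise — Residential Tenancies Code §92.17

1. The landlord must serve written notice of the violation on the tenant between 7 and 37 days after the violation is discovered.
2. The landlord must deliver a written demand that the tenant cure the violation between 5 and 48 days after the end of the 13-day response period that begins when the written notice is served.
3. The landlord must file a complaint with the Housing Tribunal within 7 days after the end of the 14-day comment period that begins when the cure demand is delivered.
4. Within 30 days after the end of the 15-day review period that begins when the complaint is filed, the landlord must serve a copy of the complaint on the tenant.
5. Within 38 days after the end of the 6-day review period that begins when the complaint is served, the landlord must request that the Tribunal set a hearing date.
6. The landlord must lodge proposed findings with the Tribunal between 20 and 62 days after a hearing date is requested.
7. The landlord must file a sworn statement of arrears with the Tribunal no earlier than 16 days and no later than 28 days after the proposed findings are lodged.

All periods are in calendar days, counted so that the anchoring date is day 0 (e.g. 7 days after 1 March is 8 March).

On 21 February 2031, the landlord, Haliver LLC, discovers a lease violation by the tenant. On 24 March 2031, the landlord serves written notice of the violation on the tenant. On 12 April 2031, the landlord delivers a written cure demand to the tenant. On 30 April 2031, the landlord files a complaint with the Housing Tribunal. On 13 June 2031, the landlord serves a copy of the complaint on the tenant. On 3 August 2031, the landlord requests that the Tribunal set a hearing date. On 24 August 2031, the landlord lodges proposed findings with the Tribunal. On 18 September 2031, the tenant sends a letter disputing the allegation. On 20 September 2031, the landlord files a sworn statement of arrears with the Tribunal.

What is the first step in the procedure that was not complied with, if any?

(1) the permitted window runs from 21 February 2031 + 7 = 28 February 2031 to 21 February 2031 + 37 = 30 March 2031; done 24 March 2031, which is between those dates.
(2) the permitted window runs from 6 April 2031 + 5 = 11 April 2031 to 6 April 2031 + 48 = 24 May 2031; done 12 April 2031 — within the window.
(3) due by 26 April 2031 + 7 days = 3 May 2031; done 30 April 2031 — timely.
(4) due by 15 May 2031 + 30 days = 14 June 2031; done 13 June 2031 — timely.
(5) due by 19 June 2031 + 38 days = 27 July 2031; done 3 August 2031 — 7 days late.

Step 5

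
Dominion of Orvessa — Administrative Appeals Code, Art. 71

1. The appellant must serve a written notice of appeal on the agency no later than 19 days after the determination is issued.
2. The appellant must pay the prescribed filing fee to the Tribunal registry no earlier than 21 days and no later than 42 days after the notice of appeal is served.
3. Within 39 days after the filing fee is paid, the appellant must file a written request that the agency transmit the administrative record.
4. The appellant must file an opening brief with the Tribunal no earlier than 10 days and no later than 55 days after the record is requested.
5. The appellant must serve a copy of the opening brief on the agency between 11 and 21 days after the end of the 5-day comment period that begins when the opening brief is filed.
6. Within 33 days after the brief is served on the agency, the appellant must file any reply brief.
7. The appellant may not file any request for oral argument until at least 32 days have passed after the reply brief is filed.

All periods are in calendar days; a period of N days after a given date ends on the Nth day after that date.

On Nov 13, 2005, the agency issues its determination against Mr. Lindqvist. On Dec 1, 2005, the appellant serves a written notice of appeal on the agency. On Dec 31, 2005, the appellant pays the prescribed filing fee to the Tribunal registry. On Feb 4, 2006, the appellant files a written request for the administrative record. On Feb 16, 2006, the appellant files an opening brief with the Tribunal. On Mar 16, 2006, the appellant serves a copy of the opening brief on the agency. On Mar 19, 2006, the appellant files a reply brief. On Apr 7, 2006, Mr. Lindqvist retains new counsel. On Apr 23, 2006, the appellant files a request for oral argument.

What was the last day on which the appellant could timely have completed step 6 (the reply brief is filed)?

Apr 18, 2006

Step 6 runs from Mar 16, 2006, when the brief is served on the agency. 33 days after Mar 16, 2006 is Apr 18, 2006.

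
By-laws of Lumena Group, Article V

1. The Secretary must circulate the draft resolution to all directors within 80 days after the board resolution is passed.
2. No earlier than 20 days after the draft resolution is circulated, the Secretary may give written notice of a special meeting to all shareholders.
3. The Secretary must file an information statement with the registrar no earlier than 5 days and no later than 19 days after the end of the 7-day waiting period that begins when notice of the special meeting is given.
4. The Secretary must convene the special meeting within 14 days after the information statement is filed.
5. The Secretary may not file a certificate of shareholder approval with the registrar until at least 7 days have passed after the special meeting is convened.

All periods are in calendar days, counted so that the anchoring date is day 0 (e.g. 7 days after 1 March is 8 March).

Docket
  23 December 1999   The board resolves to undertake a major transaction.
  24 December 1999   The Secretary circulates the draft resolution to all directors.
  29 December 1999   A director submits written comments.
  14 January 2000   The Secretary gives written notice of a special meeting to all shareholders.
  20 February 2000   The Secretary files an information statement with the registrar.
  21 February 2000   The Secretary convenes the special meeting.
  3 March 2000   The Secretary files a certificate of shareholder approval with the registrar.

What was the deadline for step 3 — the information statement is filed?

9 February 2000

Notice of the special meeting is given on 14 January 2000; the 7-day waiting period therefore ends 21 January 2000, and step 3 runs from that date. The window is 5–19 days after 21 January 2000; it closes on 9 February 2000.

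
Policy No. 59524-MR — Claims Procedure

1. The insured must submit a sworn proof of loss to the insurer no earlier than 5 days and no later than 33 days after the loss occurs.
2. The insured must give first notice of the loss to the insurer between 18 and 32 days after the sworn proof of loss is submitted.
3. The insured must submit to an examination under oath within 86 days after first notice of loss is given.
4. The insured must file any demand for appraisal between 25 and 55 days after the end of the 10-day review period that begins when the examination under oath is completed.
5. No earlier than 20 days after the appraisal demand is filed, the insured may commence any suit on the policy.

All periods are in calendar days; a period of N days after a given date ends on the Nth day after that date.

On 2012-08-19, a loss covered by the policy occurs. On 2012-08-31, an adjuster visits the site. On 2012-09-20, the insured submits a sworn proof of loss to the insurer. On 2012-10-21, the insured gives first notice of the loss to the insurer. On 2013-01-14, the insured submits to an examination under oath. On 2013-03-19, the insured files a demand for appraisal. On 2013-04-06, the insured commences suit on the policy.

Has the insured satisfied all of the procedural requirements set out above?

No

Step 1: the window is 5–33 days after 2012-08-19 (when the loss occurs), so 2012-08-24 through 2012-09-21; done 2012-09-20, which is between those dates.
Step 2: the window is 18–32 days after 2012-09-20 (when the sworn proof of loss is submitted), so 2012-10-08 through 2012-10-22; 2012-10-21 falls inside that range.
Step 3: 86 days after 2012-10-21 (when first notice of loss is given) is 2013-01-15; done 2013-01-14 — timely.
Step 4: the window is 25–55 days after 2013-01-24 (end of the 10-day review period, which began when the examination under oath is completed on 2013-01-14), so 2013-02-18 through 2013-03-20; 2013-03-19 falls inside that range.
Step 5: the earliest permitted date is 20 days after 2013-03-19 (when the appraisal demand is filed), i.e. 2013-04-08; done 2013-04-06 — 2 days too early.
The procedure was therefore not followed at step 5.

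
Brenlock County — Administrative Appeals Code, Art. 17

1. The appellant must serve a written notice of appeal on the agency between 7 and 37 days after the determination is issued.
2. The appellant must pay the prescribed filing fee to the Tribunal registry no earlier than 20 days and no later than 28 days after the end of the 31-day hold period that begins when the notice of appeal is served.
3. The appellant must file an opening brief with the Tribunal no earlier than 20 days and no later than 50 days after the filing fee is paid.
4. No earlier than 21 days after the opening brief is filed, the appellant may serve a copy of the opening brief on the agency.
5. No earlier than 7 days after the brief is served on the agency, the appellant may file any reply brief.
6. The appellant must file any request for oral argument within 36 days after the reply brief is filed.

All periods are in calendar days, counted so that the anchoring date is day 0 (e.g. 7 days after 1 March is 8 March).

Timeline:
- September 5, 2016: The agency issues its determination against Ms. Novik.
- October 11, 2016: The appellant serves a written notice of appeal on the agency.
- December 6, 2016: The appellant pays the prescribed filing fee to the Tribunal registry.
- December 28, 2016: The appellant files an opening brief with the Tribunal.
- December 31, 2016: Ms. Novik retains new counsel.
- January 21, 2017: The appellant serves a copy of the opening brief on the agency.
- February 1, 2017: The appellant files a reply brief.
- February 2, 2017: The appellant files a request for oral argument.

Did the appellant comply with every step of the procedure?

Yes

Step 1: the window is 7–37 days after September 5, 2016 (when the determination is issued), so September 12, 2016 through October 12, 2016; done October 11, 2016, which is between those dates.
Step 2: the window is 20–28 days after November 11, 2016 (end of the 31-day hold period, which began when the notice of appeal is served on October 11, 2016), so December 1, 2016 through December 9, 2016; done December 6, 2016, which is between those dates.
Step 3: the window is 20–50 days after December 6, 2016 (when the filing fee is paid), so December 26, 2016 through January 25, 2017; done December 28, 2016 — within the window.
Step 4: the earliest permitted date is 21 days after December 28, 2016 (when the opening brief is filed), i.e. January 18, 2017; done January 21, 2017 — permitted.
Step 5: the earliest permitted date is 7 days after January 21, 2017 (when the brief is served on the agency), i.e. January 28, 2017; done February 1, 2017, after the minimum wait.
Step 6: 36 days after February 1, 2017 (when the reply brief is filed) is March 9, 2017; completed February 2, 2017, before the deadline.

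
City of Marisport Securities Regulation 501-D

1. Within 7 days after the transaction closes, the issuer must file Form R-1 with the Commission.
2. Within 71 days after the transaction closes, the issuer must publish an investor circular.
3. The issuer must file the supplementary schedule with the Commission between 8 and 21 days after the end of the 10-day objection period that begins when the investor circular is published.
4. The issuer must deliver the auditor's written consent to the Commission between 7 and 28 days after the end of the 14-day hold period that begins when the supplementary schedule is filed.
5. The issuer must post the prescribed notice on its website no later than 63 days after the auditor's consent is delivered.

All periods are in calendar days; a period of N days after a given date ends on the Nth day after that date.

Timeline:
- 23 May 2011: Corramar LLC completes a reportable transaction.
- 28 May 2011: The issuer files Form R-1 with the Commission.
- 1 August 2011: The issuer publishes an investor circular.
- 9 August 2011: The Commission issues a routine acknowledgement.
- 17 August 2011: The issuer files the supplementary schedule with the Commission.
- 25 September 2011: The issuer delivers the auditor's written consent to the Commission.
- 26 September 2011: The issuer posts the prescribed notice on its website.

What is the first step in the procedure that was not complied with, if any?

(1) due by 23 May 2011 + 7 days = 30 May 2011; 28 May 2011 is within that limit.
(2) due by 23 May 2011 + 71 days = 2 August 2011; completed 1 August 2011, before the deadline.
(3) the permitted window runs from 11 August 2011 + 8 = 19 August 2011 to 11 August 2011 + 21 = 1 September 2011; done 17 August 2011 — 2 days before the window opened.

Step 3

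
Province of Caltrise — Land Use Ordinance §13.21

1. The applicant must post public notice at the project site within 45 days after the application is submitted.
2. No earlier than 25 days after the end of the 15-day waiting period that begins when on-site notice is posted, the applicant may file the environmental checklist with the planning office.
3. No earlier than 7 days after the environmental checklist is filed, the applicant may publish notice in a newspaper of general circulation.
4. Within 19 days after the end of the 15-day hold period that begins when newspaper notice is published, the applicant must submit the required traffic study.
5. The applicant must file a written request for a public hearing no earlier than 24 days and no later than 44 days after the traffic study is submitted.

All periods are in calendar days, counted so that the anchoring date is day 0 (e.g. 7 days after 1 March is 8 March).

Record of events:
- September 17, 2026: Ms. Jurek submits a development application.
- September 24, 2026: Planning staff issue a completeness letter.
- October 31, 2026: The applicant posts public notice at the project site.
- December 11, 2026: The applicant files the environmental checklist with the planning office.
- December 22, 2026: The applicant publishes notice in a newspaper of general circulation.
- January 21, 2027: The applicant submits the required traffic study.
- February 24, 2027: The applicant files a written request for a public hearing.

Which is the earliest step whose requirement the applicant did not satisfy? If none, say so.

None — every step was satisfied

Step 1: 45 days after September 17, 2026 (when the application is submitted) is November 1, 2026; completed October 31, 2026, before the deadline.
Step 2: the earliest permitted date is 25 days after November 15, 2026 (end of the 15-day waiting period, which began when on-site notice is posted on October 31, 2026), i.e. December 10, 2026; done December 11, 2026 — permitted.
Step 3: the earliest permitted date is 7 days after December 11, 2026 (when the environmental checklist is filed), i.e. December 18, 2026; done December 22, 2026, after the minimum wait.
Step 4: 19 days after January 6, 2027 (end of the 15-day hold period, which began when newspaper notice is published on December 22, 2026) is January 25, 2027; done January 21, 2027 — timely.
Step 5: the window is 24–44 days after January 21, 2027 (when the traffic study is submitted), so February 14, 2027 through March 6, 2027; February 24, 2027 falls inside that range.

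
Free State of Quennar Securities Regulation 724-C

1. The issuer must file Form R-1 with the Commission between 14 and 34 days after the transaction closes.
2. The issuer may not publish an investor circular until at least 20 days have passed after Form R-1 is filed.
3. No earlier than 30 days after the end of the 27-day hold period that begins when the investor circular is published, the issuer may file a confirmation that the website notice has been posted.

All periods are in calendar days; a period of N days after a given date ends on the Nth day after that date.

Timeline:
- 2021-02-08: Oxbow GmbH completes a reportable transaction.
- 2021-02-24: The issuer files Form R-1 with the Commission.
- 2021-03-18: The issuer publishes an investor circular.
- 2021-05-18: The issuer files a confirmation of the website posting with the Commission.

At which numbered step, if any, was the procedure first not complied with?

Step 1: the window is 14–34 days after 2021-02-08 (when the transaction closes), so 2021-02-22 through 2021-03-14; done 2021-02-24, which is between those dates.
Step 2: the earliest permitted date is 20 days after 2021-02-24 (when Form R-1 is filed), i.e. 2021-03-16; 2021-03-18 is on or after that date.
Step 3: the earliest permitted date is 30 days after 2021-04-14 (end of the 27-day hold period, which began when the investor circular is published on 2021-03-18), i.e. 2021-05-14; 2021-05-18 is on or after that date.

None — every step was satisfied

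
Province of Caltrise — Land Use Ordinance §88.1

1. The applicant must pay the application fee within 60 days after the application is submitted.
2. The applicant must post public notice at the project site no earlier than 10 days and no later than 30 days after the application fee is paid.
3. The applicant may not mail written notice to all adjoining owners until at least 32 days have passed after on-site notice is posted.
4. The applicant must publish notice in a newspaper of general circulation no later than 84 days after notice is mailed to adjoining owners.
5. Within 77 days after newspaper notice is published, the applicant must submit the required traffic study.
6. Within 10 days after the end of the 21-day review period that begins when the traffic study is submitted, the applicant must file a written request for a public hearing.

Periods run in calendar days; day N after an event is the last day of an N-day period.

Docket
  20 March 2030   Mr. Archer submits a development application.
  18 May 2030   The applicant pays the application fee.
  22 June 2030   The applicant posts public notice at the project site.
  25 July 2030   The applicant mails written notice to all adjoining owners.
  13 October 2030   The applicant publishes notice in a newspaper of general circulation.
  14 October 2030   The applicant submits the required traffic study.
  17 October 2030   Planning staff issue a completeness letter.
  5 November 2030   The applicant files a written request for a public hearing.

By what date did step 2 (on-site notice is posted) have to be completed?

17 June 2030

Step 2 runs from 18 May 2030, when the application fee is paid. The window is 10–30 days after 18 May 2030; it closes on 17 June 2030.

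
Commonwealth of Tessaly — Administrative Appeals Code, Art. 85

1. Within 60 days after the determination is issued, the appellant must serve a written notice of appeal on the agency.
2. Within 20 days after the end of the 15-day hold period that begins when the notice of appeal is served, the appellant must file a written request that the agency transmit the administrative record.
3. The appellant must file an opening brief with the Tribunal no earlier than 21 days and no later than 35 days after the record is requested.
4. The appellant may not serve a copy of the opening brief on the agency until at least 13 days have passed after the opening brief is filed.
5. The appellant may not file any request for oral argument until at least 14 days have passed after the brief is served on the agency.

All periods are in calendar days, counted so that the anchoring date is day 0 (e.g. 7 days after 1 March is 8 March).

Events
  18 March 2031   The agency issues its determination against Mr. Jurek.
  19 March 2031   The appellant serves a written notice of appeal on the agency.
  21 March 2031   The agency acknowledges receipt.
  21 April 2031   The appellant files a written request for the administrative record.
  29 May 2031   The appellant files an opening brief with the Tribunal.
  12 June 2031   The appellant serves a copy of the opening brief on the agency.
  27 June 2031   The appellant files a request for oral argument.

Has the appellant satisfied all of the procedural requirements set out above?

No

Step 1 — counting 60 days from 18 March 2031 (when the determination is issued) gives a deadline of 17 May 2031; completed 19 March 2031, before the deadline.
Step 2 — counting 20 days from 3 April 2031 (end of the 15-day hold period, which began when the notice of appeal is served on 19 March 2031) gives a deadline of 23 April 2031; completed 21 April 2031, before the deadline.
Step 3 — 21 and 35 days from 21 April 2031 (when the record is requested) are 12 May 2031 and 26 May 2031 respectively; done 29 May 2031 — 3 days after the window closed.
No need to go further; step 3 was not satisfied.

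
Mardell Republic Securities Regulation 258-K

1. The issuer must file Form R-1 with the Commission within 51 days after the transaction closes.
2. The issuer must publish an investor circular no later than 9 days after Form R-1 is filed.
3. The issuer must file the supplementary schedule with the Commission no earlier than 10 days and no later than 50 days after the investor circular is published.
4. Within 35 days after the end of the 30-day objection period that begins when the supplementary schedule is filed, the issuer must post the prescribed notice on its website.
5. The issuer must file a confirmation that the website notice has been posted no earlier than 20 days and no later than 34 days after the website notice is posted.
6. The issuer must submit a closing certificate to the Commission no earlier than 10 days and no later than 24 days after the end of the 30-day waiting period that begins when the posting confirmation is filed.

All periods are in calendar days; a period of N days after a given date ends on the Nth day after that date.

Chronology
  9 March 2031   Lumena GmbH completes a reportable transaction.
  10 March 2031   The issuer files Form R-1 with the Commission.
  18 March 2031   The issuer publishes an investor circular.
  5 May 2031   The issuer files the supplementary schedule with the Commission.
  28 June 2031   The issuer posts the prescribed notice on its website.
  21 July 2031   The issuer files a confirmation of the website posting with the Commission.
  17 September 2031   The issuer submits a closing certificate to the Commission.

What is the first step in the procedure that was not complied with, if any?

Step 6

Step 1 — counting 51 days from 9 March 2031 (when the transaction closes) gives a deadline of 29 April 2031; done 10 March 2031 — timely.
Step 2 — counting 9 days from 10 March 2031 (when Form R-1 is filed) gives a deadline of 19 March 2031; 18 March 2031 is within that limit.
Step 3 — 10 and 50 days from 18 March 2031 (when the investor circular is published) are 28 March 2031 and 7 May 2031 respectively; done 5 May 2031, which is between those dates.
Step 4 — counting 35 days from 4 June 2031 (end of the 30-day objection period, which began when the supplementary schedule is filed on 5 May 2031) gives a deadline of 9 July 2031; completed 28 June 2031, before the deadline.
Step 5 — 20 and 34 days from 28 June 2031 (when the website notice is posted) are 18 July 2031 and 1 August 2031 respectively; 21 July 2031 falls inside that range.
Step 6 — 10 and 24 days from 20 August 2031 (end of the 30-day waiting period, which began when the posting confirmation is filed on 21 July 2031) are 30 August 2031 and 13 September 2031 respectively; done 17 September 2031 — 4 days after the window closed.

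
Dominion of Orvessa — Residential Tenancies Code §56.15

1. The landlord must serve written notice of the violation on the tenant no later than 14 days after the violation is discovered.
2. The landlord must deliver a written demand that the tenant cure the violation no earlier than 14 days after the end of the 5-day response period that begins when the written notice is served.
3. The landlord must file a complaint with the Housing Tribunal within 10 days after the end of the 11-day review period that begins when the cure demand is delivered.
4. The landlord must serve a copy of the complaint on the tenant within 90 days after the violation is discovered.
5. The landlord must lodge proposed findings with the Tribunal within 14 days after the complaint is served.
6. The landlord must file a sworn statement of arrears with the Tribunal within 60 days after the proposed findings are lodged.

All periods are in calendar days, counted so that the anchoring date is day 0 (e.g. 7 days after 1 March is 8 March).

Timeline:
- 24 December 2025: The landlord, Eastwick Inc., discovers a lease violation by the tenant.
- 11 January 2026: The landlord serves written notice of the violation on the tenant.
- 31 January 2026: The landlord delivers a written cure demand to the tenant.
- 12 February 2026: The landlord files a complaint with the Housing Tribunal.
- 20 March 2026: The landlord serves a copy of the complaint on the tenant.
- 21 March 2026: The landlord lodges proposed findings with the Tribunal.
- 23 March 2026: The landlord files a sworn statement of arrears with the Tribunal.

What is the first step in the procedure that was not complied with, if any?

Step 1

Step 1: 14 days after 24 December 2025 (when the violation is discovered) is 7 January 2026; 11 January 2026 misses that deadline by 4 days.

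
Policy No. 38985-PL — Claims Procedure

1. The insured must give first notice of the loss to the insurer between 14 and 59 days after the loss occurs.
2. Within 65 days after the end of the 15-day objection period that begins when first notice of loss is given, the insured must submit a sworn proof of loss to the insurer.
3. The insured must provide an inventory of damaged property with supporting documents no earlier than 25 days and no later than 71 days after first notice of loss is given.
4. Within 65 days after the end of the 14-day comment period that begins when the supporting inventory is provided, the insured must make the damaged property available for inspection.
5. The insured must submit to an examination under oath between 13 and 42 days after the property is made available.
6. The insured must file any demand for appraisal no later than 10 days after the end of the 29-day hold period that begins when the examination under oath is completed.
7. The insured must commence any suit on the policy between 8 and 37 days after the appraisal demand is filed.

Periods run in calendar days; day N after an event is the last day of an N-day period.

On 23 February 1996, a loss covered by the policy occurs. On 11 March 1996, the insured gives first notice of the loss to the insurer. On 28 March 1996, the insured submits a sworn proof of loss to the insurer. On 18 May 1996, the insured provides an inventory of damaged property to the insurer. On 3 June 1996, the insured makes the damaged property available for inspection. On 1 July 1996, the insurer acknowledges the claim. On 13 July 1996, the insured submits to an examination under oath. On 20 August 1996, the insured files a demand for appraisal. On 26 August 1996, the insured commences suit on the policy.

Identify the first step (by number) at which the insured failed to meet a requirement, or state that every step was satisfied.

Step 7

Step 1: the window is 14–59 days after 23 February 1996 (when the loss occurs), so 8 March 1996 through 22 April 1996; done 11 March 1996, which is between those dates.
Step 2: 65 days after 26 March 1996 (end of the 15-day objection period, which began when first notice of loss is given on 11 March 1996) is 30 May 1996; done 28 March 1996 — timely.
Step 3: the window is 25–71 days after 11 March 1996 (when first notice of loss is given), so 5 April 1996 through 21 May 1996; done 18 May 1996, which is between those dates.
Step 4: 65 days after 1 June 1996 (end of the 14-day comment period, which began when the supporting inventory is provided on 18 May 1996) is 5 August 1996; done 3 June 1996 — timely.
Step 5: the window is 13–42 days after 3 June 1996 (when the property is made available), so 16 June 1996 through 15 July 1996; done 13 July 1996 — within the window.
Step 6: 10 days after 11 August 1996 (end of the 29-day hold period, which began when the examination under oath is completed on 13 July 1996) is 21 August 1996; done 20 August 1996 — timely.
Step 7: the window is 8–37 days after 20 August 1996 (when the appraisal demand is filed), so 28 August 1996 through 26 September 1996; 26 August 1996 is 2 days too early.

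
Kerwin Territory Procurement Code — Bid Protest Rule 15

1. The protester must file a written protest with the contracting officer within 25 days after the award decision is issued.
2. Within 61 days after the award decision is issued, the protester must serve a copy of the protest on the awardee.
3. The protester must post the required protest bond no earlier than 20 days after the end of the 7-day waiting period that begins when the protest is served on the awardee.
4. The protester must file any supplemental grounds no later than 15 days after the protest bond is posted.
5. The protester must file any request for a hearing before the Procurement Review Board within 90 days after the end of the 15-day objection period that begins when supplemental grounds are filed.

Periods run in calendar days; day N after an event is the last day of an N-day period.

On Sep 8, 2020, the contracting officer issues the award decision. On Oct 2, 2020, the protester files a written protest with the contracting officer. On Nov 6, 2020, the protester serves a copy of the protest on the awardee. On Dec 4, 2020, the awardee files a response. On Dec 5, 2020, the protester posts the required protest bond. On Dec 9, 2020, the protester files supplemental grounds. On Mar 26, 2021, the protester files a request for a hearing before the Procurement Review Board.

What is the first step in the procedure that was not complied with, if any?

(1) due by Sep 8, 2020 + 25 days = Oct 3, 2020; completed Oct 2, 2020, before the deadline.
(2) due by Sep 8, 2020 + 61 days = Nov 8, 2020; done Nov 6, 2020 — timely.
(3) permitted from Nov 13, 2020 + 20 days = Dec 3, 2020 onward; done Dec 5, 2020, after the minimum wait.
(4) due by Dec 5, 2020 + 15 days = Dec 20, 2020; completed Dec 9, 2020, before the deadline.
(5) due by Dec 24, 2020 + 90 days = Mar 24, 2021; not done until Mar 26, 2021, 2 days after the deadline.
The procedure was therefore not followed at step 5.

Step 5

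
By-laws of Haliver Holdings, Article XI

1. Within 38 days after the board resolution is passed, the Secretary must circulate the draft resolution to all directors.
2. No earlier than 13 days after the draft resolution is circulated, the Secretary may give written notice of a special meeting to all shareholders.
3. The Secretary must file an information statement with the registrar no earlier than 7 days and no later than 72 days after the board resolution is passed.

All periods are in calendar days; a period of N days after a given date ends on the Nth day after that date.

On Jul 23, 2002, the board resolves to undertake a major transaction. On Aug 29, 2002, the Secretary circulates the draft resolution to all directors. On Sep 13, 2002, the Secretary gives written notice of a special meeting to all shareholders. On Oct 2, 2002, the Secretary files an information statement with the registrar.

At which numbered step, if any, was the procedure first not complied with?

Step 1 — counting 38 days from Jul 23, 2002 (when the board resolution is passed) gives a deadline of Aug 30, 2002; done Aug 29, 2002 — timely.
Step 2 — must wait 13 days from Aug 29, 2002 (when the draft resolution is circulated), so not before Sep 11, 2002; Sep 13, 2002 is on or after that date.
Step 3 — 7 and 72 days from Jul 23, 2002 (when the board resolution is passed) are Jul 30, 2002 and Oct 3, 2002 respectively; done Oct 2, 2002, which is between those dates.

None — every step was satisfied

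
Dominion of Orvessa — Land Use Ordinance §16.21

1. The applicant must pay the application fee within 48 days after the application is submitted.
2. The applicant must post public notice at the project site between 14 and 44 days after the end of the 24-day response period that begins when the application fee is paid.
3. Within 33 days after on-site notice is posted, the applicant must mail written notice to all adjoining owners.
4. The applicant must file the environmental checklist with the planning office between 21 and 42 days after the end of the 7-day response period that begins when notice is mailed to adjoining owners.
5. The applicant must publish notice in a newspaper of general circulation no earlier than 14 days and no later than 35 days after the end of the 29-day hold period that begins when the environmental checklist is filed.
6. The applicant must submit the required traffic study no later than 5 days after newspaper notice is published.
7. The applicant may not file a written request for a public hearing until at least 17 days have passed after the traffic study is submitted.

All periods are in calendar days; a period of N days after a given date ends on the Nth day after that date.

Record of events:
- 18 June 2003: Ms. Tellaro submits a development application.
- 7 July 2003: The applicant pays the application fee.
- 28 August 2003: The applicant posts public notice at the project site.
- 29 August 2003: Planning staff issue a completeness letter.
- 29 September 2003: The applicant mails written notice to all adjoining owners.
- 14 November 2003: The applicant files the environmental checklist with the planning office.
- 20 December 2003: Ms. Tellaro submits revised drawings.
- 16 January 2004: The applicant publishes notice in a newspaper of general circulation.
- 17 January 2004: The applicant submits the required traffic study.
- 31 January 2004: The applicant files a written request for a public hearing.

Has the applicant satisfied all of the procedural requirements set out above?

No

Step 1 — counting 48 days from 18 June 2003 (when the application is submitted) gives a deadline of 5 August 2003; completed 7 July 2003, before the deadline.
Step 2 — 14 and 44 days from 31 July 2003 (end of the 24-day response period, which began when the application fee is paid on 7 July 2003) are 14 August 2003 and 13 September 2003 respectively; 28 August 2003 falls inside that range.
Step 3 — counting 33 days from 28 August 2003 (when on-site notice is posted) gives a deadline of 30 September 2003; completed 29 September 2003, before the deadline.
Step 4 — 21 and 42 days from 6 October 2003 (end of the 7-day response period, which began when notice is mailed to adjoining owners on 29 September 2003) are 27 October 2003 and 17 November 2003 respectively; done 14 November 2003 — within the window.
Step 5 — 14 and 35 days from 13 December 2003 (end of the 29-day hold period, which began when the environmental checklist is filed on 14 November 2003) are 27 December 2003 and 17 January 2004 respectively; 16 January 2004 falls inside that range.
Step 6 — counting 5 days from 16 January 2004 (when newspaper notice is published) gives a deadline of 21 January 2004; done 17 January 2004 — timely.
Step 7 — must wait 17 days from 17 January 2004 (when the traffic study is submitted), so not before 3 February 2004; 31 January 2004 is 3 days before the earliest permitted date.
The analysis stops there.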